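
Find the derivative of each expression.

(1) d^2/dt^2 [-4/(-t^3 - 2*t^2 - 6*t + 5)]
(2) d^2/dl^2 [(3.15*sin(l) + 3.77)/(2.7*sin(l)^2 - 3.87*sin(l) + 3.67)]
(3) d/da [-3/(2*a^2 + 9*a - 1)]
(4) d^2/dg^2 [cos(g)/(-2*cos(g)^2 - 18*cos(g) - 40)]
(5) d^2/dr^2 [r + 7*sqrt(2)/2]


(1) = 8*(-(3*t + 2)*(t^3 + 2*t^2 + 6*t - 5) + (3*t^2 + 4*t + 6)^2)/(t^3 + 2*t^2 + 6*t - 5)^3
(2) = (-22.9635*sin(l)^5 - 142.84755*sin(l)^4 + 351.38529*sin(l)^3 + 213.125472*sin(l)^2 - 519.608448*sin(l) + 127.690236)/(19.683*sin(l)^6 - 84.6369*sin(l)^5 + 201.57579*sin(l)^4 - 288.047583*sin(l)^3 + 273.993759*sin(l)^2 - 156.373929*sin(l) + 49.430863)
(3) = 3*(4*a + 9)/(2*a^2 + 9*a - 1)^2
(4) = (-9*(1 - cos(g)^2)^2 + cos(g)^5 - 122*cos(g)^3 - 198*cos(g)^2 + 520*cos(g) + 369)/(2*(cos(g) + 4)^3*(cos(g) + 5)^3)
(5) = 0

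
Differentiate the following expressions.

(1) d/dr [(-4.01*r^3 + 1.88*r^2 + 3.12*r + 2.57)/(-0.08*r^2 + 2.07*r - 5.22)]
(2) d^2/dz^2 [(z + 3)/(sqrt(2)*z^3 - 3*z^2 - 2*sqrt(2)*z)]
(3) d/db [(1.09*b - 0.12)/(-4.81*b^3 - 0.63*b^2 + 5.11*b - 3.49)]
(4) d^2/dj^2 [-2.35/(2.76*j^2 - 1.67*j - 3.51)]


(1) = (0.3208*r^4 - 16.6014*r^3 + 66.9378*r^2 - 19.216*r - 21.6063)/(0.0064*r^4 - 0.3312*r^3 + 5.1201*r^2 - 21.6108*r + 27.2484)
(2) = 2*(6*z^5 - 9*sqrt(2)*z^4 + 36*z^4 - 72*sqrt(2)*z^3 + 13*z^3 + 45*z^2 + 54*sqrt(2)*z + 24)/(z^3*(2*sqrt(2)*z^6 - 18*z^5 + 15*sqrt(2)*z^4 + 45*z^3 - 30*sqrt(2)*z^2 - 72*z - 16*sqrt(2)))
(3) = (10.4858*b^3 - 1.0449*b^2 - 0.1512*b - 3.1909)/(23.1361*b^6 + 6.0606*b^5 - 48.7613*b^4 + 27.1352*b^3 + 30.5095*b^2 - 35.6678*b + 12.1801)
(4) = (-35.80272*j^2 + 21.66324*j + 2.35*(5.52*j - 1.67)*(11.04*j - 3.34) + 45.53172)/(-2.76*j^2 + 1.67*j + 3.51)^3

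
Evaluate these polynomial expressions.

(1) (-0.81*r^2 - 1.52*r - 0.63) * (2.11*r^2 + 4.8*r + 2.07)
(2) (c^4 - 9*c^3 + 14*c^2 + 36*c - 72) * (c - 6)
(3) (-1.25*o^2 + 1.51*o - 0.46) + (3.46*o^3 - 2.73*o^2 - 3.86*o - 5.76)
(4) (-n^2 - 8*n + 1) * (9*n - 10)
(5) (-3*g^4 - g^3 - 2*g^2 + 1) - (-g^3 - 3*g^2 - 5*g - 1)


(1) = -1.7091*r^4 - 7.0952*r^3 - 10.302*r^2 - 6.1704*r - 1.3041
(2) = c^5 - 15*c^4 + 68*c^3 - 48*c^2 - 288*c + 432
(3) = 3.46*o^3 - 3.98*o^2 - 2.35*o - 6.22
(4) = -9*n^3 - 62*n^2 + 89*n - 10
(5) = -3*g^4 + g^2 + 5*g + 2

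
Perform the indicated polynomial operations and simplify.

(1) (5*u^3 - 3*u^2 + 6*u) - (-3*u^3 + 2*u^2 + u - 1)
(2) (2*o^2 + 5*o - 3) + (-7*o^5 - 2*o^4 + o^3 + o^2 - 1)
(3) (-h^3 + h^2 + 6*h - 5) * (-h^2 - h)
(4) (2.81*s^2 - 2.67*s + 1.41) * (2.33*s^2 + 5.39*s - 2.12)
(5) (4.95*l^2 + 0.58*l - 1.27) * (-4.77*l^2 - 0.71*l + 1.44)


(1) = 8*u^3 - 5*u^2 + 5*u + 1
(2) = -7*o^5 - 2*o^4 + o^3 + 3*o^2 + 5*o - 4
(3) = h^5 - 7*h^3 - h^2 + 5*h
(4) = 6.5473*s^4 + 8.9248*s^3 - 17.0632*s^2 + 13.2603*s - 2.9892
(5) = -23.6115*l^4 - 6.2811*l^3 + 12.7741*l^2 + 1.7369*l - 1.8288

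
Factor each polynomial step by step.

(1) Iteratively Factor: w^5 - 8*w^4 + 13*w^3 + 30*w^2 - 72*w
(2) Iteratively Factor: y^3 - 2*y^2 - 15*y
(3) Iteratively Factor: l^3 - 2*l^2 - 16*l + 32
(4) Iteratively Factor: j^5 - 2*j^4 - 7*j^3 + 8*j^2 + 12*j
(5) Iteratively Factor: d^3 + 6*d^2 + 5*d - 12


(1) = (w + 2)*(w^4 - 10*w^3 + 33*w^2 - 36*w) = (w - 3)*(w + 2)*(w^3 - 7*w^2 + 12*w) = (w - 3)^2*(w + 2)*(w^2 - 4*w) = w*(w - 3)^2*(w + 2)*(w - 4)
(2) = (y)*(y^2 - 2*y - 15) = y*(y - 5)*(y + 3)
(3) = (l - 2)*(l^2 - 16) = (l - 2)*(l + 4)*(l - 4)
(4) = (j - 2)*(j^4 - 7*j^2 - 6*j) = (j - 2)*(j + 2)*(j^3 - 2*j^2 - 3*j) = (j - 2)*(j + 1)*(j + 2)*(j^2 - 3*j) = j*(j - 2)*(j + 1)*(j + 2)*(j - 3)
(5) = (d - 1)*(d^2 + 7*d + 12) = (d - 1)*(d + 4)*(d + 3)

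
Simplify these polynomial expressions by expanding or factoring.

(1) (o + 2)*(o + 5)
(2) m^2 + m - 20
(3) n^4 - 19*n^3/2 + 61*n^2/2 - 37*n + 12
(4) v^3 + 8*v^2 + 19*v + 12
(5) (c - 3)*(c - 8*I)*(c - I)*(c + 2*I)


(1) = o^2 + 7*o + 10
(2) = (m - 4)*(m + 5)
(3) = (n - 4)*(n - 3)*(n - 2)*(n - 1/2)
(4) = (v + 1)*(v + 3)*(v + 4)
(5) = c^4 - 3*c^3 - 7*I*c^3 + 10*c^2 + 21*I*c^2 - 30*c - 16*I*c + 48*I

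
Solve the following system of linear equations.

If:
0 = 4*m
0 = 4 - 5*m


Then:
No Solution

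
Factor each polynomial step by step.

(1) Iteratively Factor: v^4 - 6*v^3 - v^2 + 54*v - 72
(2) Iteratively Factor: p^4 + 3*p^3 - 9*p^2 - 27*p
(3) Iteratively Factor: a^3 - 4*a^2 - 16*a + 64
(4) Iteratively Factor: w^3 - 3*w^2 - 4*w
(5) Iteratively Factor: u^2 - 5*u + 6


(1) = (v + 3)*(v^3 - 9*v^2 + 26*v - 24) = (v - 4)*(v + 3)*(v^2 - 5*v + 6) = (v - 4)*(v - 3)*(v + 3)*(v - 2)
(2) = (p)*(p^3 + 3*p^2 - 9*p - 27) = p*(p - 3)*(p^2 + 6*p + 9) = p*(p - 3)*(p + 3)*(p + 3)
(3) = (a - 4)*(a^2 - 16) = (a - 4)^2*(a + 4)
(4) = (w + 1)*(w^2 - 4*w) = (w - 4)*(w + 1)*(w)
(5) = (u - 3)*(u - 2)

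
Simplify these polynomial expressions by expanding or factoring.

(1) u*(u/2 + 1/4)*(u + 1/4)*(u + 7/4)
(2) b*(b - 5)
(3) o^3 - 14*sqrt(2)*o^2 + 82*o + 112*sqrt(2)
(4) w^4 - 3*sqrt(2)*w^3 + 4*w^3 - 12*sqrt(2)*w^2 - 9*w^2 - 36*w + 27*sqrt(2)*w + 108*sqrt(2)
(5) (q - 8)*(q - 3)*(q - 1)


(1) = u^4/2 + 5*u^3/4 + 23*u^2/32 + 7*u/64
(2) = b^2 - 5*b
(3) = (o - 8*sqrt(2))*(o - 7*sqrt(2))*(o + sqrt(2))
(4) = (w - 3)*(w + 3)*(w + 4)*(w - 3*sqrt(2))
(5) = q^3 - 12*q^2 + 35*q - 24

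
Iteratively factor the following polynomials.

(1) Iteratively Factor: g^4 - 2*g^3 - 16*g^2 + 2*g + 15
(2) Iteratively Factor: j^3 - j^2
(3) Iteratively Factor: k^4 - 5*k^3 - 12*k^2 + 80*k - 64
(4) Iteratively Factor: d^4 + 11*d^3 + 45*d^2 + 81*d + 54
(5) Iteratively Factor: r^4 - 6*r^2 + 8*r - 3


(1) = (g + 1)*(g^3 - 3*g^2 - 13*g + 15) = (g + 1)*(g + 3)*(g^2 - 6*g + 5) = (g - 5)*(g + 1)*(g + 3)*(g - 1)
(2) = (j)*(j^2 - j) = j*(j - 1)*(j)
(3) = (k - 4)*(k^3 - k^2 - 16*k + 16) = (k - 4)^2*(k^2 + 3*k - 4) = (k - 4)^2*(k - 1)*(k + 4)
(4) = (d + 3)*(d^3 + 8*d^2 + 21*d + 18) = (d + 3)^2*(d^2 + 5*d + 6) = (d + 3)^3*(d + 2)
(5) = (r - 1)*(r^3 + r^2 - 5*r + 3) = (r - 1)*(r + 3)*(r^2 - 2*r + 1) = (r - 1)^2*(r + 3)*(r - 1)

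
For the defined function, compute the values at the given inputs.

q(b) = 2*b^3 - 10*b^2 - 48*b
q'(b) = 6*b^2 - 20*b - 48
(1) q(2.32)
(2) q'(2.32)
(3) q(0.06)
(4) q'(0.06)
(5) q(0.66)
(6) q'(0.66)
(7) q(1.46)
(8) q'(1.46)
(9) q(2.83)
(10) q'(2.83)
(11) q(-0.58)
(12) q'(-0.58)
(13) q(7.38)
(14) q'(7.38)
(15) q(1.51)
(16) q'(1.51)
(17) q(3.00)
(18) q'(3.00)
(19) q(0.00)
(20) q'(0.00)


(1) = -140.21
(2) = -62.11
(3) = -2.92
(4) = -49.18
(5) = -35.46
(6) = -58.59
(7) = -85.17
(8) = -64.41
(9) = -170.60
(10) = -56.55
(11) = 24.09
(12) = -34.38
(13) = -94.99
(14) = 131.19
(15) = -88.40
(16) = -64.52
(17) = -180.00
(18) = -54.00
(19) = 0.00
(20) = -48.00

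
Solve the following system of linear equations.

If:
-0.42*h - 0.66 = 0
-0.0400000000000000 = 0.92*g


Then:
g = -0.04
h = -1.57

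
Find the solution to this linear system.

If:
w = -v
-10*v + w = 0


Then:
v = 0
w = 0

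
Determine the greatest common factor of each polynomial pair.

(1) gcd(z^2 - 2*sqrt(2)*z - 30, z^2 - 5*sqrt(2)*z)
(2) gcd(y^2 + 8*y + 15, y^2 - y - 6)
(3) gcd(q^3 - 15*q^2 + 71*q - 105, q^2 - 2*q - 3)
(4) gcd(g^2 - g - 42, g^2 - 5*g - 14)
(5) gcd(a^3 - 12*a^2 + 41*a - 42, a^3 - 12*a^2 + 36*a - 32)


(1) = gcd((z - 5*sqrt(2))*(z + 3*sqrt(2)), z*(z - 5*sqrt(2))) = z - 5*sqrt(2)
(2) = gcd((y + 3)*(y + 5), (y - 3)*(y + 2)) = 1
(3) = gcd((q - 7)*(q - 5)*(q - 3), (q - 3)*(q + 1)) = q - 3
(4) = gcd((g - 7)*(g + 6), (g - 7)*(g + 2)) = g - 7
(5) = gcd((a - 7)*(a - 3)*(a - 2), (a - 8)*(a - 2)^2) = a - 2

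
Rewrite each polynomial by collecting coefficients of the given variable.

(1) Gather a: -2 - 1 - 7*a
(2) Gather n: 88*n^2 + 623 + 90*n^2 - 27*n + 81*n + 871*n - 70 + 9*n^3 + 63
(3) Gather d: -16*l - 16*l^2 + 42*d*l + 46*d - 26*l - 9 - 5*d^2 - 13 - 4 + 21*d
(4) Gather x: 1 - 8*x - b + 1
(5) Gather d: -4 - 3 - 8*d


(1) = -7*a - 3
(2) = 9*n^3 + 178*n^2 + 925*n + 616
(3) = -5*d^2 + d*(42*l + 67) - 16*l^2 - 42*l - 26
(4) = -b - 8*x + 2
(5) = -8*d - 7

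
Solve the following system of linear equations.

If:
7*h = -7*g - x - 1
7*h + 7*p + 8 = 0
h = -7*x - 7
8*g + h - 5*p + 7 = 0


Then:
g = -712/105
h = 623/90
p = -5081/630
x = -179/90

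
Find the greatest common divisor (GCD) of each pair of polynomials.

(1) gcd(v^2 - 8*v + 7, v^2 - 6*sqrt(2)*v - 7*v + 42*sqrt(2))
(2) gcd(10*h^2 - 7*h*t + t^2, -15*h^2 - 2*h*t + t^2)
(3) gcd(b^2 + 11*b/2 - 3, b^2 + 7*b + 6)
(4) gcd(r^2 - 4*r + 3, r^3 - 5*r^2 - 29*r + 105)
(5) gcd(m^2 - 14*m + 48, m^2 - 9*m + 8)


(1) = gcd((v - 7)*(v - 1), (v - 7)*(v - 6*sqrt(2))) = v - 7
(2) = gcd((-5*h + t)*(-2*h + t), (-5*h + t)*(3*h + t)) = -5*h + t
(3) = gcd((b - 1/2)*(b + 6), (b + 1)*(b + 6)) = b + 6
(4) = gcd((r - 3)*(r - 1), (r - 7)*(r - 3)*(r + 5)) = r - 3
(5) = m - 8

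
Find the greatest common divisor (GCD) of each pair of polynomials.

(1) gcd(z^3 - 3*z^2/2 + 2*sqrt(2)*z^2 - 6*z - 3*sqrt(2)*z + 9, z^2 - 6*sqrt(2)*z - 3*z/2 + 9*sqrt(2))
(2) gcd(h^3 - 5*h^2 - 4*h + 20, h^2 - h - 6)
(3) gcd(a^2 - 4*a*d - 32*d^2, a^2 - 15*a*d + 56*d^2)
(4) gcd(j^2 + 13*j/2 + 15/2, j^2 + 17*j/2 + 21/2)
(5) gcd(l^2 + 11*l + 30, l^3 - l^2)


(1) = gcd((z - 3/2)*(z - sqrt(2))*(z + 3*sqrt(2)), (z - 3/2)*(z - 6*sqrt(2))) = z - 3/2
(2) = h + 2
(3) = gcd((a - 8*d)*(a + 4*d), (a - 8*d)*(a - 7*d)) = a - 8*d
(4) = j + 3/2
(5) = 1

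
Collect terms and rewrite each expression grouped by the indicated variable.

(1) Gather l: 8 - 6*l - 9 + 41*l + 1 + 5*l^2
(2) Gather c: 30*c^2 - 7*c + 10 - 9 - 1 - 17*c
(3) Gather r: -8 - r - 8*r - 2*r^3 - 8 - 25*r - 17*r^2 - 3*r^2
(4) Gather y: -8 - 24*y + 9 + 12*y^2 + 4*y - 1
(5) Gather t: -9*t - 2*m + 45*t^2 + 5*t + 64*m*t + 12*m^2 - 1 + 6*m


(1) = 5*l^2 + 35*l
(2) = 30*c^2 - 24*c
(3) = -2*r^3 - 20*r^2 - 34*r - 16
(4) = 12*y^2 - 20*y
(5) = 12*m^2 + 4*m + 45*t^2 + t*(64*m - 4) - 1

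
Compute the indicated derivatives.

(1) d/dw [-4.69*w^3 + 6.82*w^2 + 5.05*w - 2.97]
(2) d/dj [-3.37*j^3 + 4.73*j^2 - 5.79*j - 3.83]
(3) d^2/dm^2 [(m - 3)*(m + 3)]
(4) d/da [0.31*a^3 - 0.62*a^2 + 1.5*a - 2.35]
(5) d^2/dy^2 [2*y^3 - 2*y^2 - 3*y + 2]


(1) = -14.07*w^2 + 13.64*w + 5.05
(2) = -10.11*j^2 + 9.46*j - 5.79
(3) = 2
(4) = 0.93*a^2 - 1.24*a + 1.5
(5) = 12*y - 4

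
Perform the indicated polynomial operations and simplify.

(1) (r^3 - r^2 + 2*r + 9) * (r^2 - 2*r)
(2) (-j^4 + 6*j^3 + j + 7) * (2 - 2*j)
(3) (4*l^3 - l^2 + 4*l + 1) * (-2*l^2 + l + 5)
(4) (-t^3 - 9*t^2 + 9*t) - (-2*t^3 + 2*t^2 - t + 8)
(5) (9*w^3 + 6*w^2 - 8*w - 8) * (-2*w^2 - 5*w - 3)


(1) = r^5 - 3*r^4 + 4*r^3 + 5*r^2 - 18*r
(2) = 2*j^5 - 14*j^4 + 12*j^3 - 2*j^2 - 12*j + 14
(3) = -8*l^5 + 6*l^4 + 11*l^3 - 3*l^2 + 21*l + 5
(4) = t^3 - 11*t^2 + 10*t - 8
(5) = -18*w^5 - 57*w^4 - 41*w^3 + 38*w^2 + 64*w + 24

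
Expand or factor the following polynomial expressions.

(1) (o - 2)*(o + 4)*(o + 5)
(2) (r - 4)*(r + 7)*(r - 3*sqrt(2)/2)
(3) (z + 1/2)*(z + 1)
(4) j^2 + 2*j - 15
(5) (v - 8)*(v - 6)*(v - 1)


(1) = o^3 + 7*o^2 + 2*o - 40
(2) = r^3 - 3*sqrt(2)*r^2/2 + 3*r^2 - 28*r - 9*sqrt(2)*r/2 + 42*sqrt(2)
(3) = z^2 + 3*z/2 + 1/2
(4) = (j - 3)*(j + 5)
(5) = v^3 - 15*v^2 + 62*v - 48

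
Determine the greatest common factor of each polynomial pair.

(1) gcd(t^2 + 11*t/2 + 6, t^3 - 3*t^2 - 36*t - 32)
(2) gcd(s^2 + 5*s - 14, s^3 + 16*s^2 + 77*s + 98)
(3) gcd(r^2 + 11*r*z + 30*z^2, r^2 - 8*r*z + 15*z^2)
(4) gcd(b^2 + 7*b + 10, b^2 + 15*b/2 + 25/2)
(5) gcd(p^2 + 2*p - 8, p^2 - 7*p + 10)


(1) = gcd((t + 3/2)*(t + 4), (t - 8)*(t + 1)*(t + 4)) = t + 4
(2) = s + 7
(3) = gcd((r + 5*z)*(r + 6*z), (r - 5*z)*(r - 3*z)) = 1
(4) = gcd((b + 2)*(b + 5), (b + 5/2)*(b + 5)) = b + 5
(5) = p - 2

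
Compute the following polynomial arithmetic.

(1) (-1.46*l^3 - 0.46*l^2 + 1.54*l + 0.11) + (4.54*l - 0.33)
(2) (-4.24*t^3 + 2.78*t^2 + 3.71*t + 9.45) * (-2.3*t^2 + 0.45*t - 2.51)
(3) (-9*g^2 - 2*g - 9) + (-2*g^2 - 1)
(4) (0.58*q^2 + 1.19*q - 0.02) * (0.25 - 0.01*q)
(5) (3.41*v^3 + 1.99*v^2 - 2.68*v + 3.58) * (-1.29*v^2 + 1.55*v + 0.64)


(1) = -1.46*l^3 - 0.46*l^2 + 6.08*l - 0.22
(2) = 9.752*t^5 - 8.302*t^4 + 3.3604*t^3 - 27.0433*t^2 - 5.0596*t - 23.7195
(3) = -11*g^2 - 2*g - 10
(4) = -0.0058*q^3 + 0.1331*q^2 + 0.2977*q - 0.005
(5) = -4.3989*v^5 + 2.7184*v^4 + 8.7241*v^3 - 7.4986*v^2 + 3.8338*v + 2.2912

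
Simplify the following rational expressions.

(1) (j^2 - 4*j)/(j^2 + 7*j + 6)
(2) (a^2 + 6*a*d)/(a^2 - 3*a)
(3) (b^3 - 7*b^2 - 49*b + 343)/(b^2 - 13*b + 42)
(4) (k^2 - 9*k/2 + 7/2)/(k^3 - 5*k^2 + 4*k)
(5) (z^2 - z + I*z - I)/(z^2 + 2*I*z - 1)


(1) = (j^2 - 4*j)/(j^2 + 7*j + 6)
(2) = (a + 6*d)/(a - 3)
(3) = (b^2 - 49)/(b - 6)
(4) = (2*k - 7)/(2*k^2 - 8*k)
(5) = (z - 1)/(z + I)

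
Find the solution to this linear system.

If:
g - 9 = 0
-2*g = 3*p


Then:
g = 9
p = -6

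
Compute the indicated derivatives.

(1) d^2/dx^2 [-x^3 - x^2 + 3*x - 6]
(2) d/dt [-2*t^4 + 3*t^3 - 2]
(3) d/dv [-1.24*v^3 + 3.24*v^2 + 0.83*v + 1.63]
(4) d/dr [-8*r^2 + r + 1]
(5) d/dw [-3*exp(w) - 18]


(1) = -6*x - 2
(2) = t^2*(9 - 8*t)
(3) = -3.72*v^2 + 6.48*v + 0.83
(4) = 1 - 16*r
(5) = -3*exp(w)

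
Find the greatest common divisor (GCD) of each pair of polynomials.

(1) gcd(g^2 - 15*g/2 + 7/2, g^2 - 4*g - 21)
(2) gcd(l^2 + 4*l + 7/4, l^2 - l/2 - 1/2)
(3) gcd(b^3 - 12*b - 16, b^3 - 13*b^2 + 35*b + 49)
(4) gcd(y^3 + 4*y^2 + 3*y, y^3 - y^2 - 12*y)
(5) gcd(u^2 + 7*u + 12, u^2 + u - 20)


(1) = gcd((g - 7)*(g - 1/2), (g - 7)*(g + 3)) = g - 7
(2) = gcd((l + 1/2)*(l + 7/2), (l - 1)*(l + 1/2)) = l + 1/2
(3) = gcd((b - 4)*(b + 2)^2, (b - 7)^2*(b + 1)) = 1
(4) = gcd(y*(y + 1)*(y + 3), y*(y - 4)*(y + 3)) = y^2 + 3*y
(5) = 1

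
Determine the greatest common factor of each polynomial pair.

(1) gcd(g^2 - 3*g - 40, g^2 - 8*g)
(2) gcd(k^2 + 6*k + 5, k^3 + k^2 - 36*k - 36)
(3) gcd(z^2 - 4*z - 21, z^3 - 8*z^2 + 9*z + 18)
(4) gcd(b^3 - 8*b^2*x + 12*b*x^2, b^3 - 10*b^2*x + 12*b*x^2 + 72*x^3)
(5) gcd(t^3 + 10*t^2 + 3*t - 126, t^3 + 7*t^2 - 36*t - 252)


(1) = g - 8
(2) = gcd((k + 1)*(k + 5), (k - 6)*(k + 1)*(k + 6)) = k + 1
(3) = 1
(4) = -b + 6*x
(5) = t^2 + 13*t + 42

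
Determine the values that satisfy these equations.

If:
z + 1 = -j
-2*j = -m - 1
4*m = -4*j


Then:
j = 1/3
m = -1/3
z = -4/3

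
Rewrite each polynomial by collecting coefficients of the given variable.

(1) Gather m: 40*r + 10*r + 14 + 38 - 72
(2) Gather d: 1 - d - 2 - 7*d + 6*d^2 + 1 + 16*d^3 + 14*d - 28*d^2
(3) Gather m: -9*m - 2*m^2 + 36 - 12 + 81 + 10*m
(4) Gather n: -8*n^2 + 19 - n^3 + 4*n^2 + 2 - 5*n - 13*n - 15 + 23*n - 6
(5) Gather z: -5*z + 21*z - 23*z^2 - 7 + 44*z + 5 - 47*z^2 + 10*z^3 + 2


(1) = 50*r - 20
(2) = 16*d^3 - 22*d^2 + 6*d
(3) = -2*m^2 + m + 105
(4) = -n^3 - 4*n^2 + 5*n
(5) = 10*z^3 - 70*z^2 + 60*z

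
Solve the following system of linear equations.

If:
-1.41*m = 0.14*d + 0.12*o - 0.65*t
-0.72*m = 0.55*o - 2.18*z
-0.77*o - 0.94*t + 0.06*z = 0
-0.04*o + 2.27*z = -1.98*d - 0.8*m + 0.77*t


Then:
d = -2.25020946540282*z
m = -4.01077906600049*z
o = 9.21411077730973*z
t = -7.48389925375371*z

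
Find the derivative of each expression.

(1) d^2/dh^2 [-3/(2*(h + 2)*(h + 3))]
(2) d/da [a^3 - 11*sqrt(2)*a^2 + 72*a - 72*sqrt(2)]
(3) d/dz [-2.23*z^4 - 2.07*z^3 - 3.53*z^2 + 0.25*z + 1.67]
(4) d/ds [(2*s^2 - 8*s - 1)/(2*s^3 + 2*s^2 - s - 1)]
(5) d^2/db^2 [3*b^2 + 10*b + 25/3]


(1) = 3*(-(h + 2)^2 - (h + 2)*(h + 3) - (h + 3)^2)/((h + 2)^3*(h + 3)^3)
(2) = 3*a^2 - 22*sqrt(2)*a + 72
(3) = -8.92*z^3 - 6.21*z^2 - 7.06*z + 0.25
(4) = (-4*s^4 + 32*s^3 + 20*s^2 + 7)/(4*s^6 + 8*s^5 - 8*s^3 - 3*s^2 + 2*s + 1)
(5) = 6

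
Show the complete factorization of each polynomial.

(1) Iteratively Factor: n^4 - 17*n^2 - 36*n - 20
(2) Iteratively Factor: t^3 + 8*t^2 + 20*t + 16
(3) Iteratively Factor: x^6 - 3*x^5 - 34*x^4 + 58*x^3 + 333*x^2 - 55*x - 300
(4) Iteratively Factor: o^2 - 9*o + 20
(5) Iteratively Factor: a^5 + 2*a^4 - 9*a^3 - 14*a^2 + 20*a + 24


(1) = (n - 5)*(n^3 + 5*n^2 + 8*n + 4) = (n - 5)*(n + 2)*(n^2 + 3*n + 2) = (n - 5)*(n + 1)*(n + 2)*(n + 2)
(2) = (t + 4)*(t^2 + 4*t + 4) = (t + 2)*(t + 4)*(t + 2)
(3) = (x - 1)*(x^5 - 2*x^4 - 36*x^3 + 22*x^2 + 355*x + 300) = (x - 1)*(x + 3)*(x^4 - 5*x^3 - 21*x^2 + 85*x + 100) = (x - 5)*(x - 1)*(x + 3)*(x^3 - 21*x - 20) = (x - 5)^2*(x - 1)*(x + 3)*(x^2 + 5*x + 4) = (x - 5)^2*(x - 1)*(x + 3)*(x + 4)*(x + 1)
(4) = (o - 4)*(o - 5)
(5) = (a - 2)*(a^4 + 4*a^3 - a^2 - 16*a - 12) = (a - 2)*(a + 3)*(a^3 + a^2 - 4*a - 4) = (a - 2)*(a + 2)*(a + 3)*(a^2 - a - 2) = (a - 2)^2*(a + 2)*(a + 3)*(a + 1)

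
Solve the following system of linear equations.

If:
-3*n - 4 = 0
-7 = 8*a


Then:
a = -7/8
n = -4/3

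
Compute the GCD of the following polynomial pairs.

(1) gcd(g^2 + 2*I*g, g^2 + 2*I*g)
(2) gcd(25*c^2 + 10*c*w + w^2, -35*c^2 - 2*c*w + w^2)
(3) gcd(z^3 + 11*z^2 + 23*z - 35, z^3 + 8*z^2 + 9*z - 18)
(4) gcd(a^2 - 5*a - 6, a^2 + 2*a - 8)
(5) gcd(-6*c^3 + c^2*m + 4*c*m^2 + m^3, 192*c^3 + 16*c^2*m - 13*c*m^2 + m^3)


(1) = gcd(g*(g + 2*I), g*(g + 2*I)) = g^2 + 2*I*g
(2) = 5*c + w
(3) = gcd((z - 1)*(z + 5)*(z + 7), (z - 1)*(z + 3)*(z + 6)) = z - 1
(4) = gcd((a - 6)*(a + 1), (a - 2)*(a + 4)) = 1
(5) = 3*c + m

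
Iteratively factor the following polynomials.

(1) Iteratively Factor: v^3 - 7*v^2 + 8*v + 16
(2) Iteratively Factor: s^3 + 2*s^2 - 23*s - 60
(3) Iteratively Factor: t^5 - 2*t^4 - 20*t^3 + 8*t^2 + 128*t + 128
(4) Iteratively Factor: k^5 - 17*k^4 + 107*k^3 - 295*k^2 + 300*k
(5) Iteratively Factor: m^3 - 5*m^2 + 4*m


(1) = (v + 1)*(v^2 - 8*v + 16) = (v - 4)*(v + 1)*(v - 4)
(2) = (s - 5)*(s^2 + 7*s + 12) = (s - 5)*(s + 4)*(s + 3)
(3) = (t + 2)*(t^4 - 4*t^3 - 12*t^2 + 32*t + 64) = (t + 2)^2*(t^3 - 6*t^2 + 32) = (t + 2)^3*(t^2 - 8*t + 16) = (t - 4)*(t + 2)^3*(t - 4)
(4) = (k - 5)*(k^4 - 12*k^3 + 47*k^2 - 60*k) = (k - 5)^2*(k^3 - 7*k^2 + 12*k) = (k - 5)^2*(k - 4)*(k^2 - 3*k) = (k - 5)^2*(k - 4)*(k - 3)*(k)
(5) = (m)*(m^2 - 5*m + 4) = m*(m - 4)*(m - 1)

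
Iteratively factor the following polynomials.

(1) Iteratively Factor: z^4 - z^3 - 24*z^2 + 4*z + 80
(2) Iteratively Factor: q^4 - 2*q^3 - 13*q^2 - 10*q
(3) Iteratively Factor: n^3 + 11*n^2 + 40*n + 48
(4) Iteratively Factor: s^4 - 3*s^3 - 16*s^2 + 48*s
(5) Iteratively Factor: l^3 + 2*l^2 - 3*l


(1) = (z + 2)*(z^3 - 3*z^2 - 18*z + 40) = (z - 5)*(z + 2)*(z^2 + 2*z - 8) = (z - 5)*(z + 2)*(z + 4)*(z - 2)
(2) = (q + 2)*(q^3 - 4*q^2 - 5*q) = q*(q + 2)*(q^2 - 4*q - 5) = q*(q + 1)*(q + 2)*(q - 5)
(3) = (n + 3)*(n^2 + 8*n + 16) = (n + 3)*(n + 4)*(n + 4)
(4) = (s)*(s^3 - 3*s^2 - 16*s + 48) = s*(s - 4)*(s^2 + s - 12) = s*(s - 4)*(s - 3)*(s + 4)
(5) = (l - 1)*(l^2 + 3*l) = l*(l - 1)*(l + 3)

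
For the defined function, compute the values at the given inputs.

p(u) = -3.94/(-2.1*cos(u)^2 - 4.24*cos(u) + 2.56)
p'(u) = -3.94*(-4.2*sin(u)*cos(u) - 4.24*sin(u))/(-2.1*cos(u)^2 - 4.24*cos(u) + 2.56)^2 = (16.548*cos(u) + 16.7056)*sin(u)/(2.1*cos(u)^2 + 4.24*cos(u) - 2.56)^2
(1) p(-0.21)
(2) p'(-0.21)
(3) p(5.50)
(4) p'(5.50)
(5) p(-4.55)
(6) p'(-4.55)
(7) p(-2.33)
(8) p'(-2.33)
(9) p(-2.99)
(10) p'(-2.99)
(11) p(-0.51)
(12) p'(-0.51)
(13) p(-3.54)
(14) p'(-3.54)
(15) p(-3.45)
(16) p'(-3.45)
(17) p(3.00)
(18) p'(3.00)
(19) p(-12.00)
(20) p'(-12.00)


(1) = 1.10
(2) = -0.53
(3) = 2.63
(4) = -8.92
(5) = -1.23
(6) = 1.36
(7) = -0.88
(8) = -0.19
(9) = -0.84
(10) = -0.00
(11) = 1.44
(12) = -2.03
(13) = -0.84
(14) = 0.03
(15) = -0.84
(16) = 0.01
(17) = -0.84
(18) = 0.00
(19) = 1.57
(20) = 2.61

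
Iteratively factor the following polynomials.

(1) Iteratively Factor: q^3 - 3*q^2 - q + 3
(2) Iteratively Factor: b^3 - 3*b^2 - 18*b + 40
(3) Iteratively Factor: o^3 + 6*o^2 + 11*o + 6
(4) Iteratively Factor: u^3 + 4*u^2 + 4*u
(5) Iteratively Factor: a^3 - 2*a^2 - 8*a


(1) = (q - 3)*(q^2 - 1) = (q - 3)*(q - 1)*(q + 1)
(2) = (b - 2)*(b^2 - b - 20) = (b - 5)*(b - 2)*(b + 4)
(3) = (o + 2)*(o^2 + 4*o + 3) = (o + 2)*(o + 3)*(o + 1)
(4) = (u + 2)*(u^2 + 2*u) = (u + 2)^2*(u)
(5) = (a + 2)*(a^2 - 4*a) = a*(a + 2)*(a - 4)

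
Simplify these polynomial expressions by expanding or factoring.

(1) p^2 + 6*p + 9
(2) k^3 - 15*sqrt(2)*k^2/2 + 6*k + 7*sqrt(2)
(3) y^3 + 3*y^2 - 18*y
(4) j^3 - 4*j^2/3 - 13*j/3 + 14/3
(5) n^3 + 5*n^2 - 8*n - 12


(1) = (p + 3)^2
(2) = (k - 7*sqrt(2))*(k - sqrt(2))*(k + sqrt(2)/2)
(3) = y*(y - 3)*(y + 6)
(4) = (j - 7/3)*(j - 1)*(j + 2)
(5) = (n - 2)*(n + 1)*(n + 6)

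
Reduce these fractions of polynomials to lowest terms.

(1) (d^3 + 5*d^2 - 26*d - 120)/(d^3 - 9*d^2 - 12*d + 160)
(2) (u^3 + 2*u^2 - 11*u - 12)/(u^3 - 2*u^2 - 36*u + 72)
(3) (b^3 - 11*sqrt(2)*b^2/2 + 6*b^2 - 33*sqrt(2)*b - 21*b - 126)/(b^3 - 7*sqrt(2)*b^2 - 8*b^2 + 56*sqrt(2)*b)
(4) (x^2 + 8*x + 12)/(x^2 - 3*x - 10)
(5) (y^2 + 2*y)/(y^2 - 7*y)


(1) = (d + 6)/(d - 8)
(2) = (u^3 + 2*u^2 - 11*u - 12)/(u^3 - 2*u^2 - 36*u + 72)
(3) = (2*b^2 + b*(3*sqrt(2) + 12) + 18*sqrt(2))/(2*b^2 - 16*b)
(4) = (x + 6)/(x - 5)
(5) = (y + 2)/(y - 7)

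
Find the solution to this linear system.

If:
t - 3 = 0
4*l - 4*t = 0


Then:
l = 3
t = 3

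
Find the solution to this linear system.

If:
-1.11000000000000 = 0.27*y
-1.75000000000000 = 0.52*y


Then:
No Solution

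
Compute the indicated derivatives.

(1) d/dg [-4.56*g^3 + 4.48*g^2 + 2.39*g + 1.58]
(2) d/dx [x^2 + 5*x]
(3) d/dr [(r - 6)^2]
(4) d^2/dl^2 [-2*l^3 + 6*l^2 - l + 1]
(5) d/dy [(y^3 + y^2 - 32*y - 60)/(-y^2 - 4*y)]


(1) = -13.68*g^2 + 8.96*g + 2.39
(2) = 2*x + 5
(3) = 2*r - 12
(4) = 12 - 12*l
(5) = (-y^4 - 8*y^3 - 36*y^2 - 120*y - 240)/(y^2*(y^2 + 8*y + 16))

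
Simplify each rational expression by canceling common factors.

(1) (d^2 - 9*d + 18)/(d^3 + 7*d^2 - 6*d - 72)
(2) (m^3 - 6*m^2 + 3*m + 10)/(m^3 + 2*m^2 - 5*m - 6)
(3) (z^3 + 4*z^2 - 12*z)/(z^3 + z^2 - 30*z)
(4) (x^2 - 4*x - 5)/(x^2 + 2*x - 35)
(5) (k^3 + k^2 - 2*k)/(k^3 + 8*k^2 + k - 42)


(1) = (d - 6)/(d^2 + 10*d + 24)
(2) = (m - 5)/(m + 3)
(3) = (z - 2)/(z - 5)
(4) = (x + 1)/(x + 7)
(5) = (k^3 + k^2 - 2*k)/(k^3 + 8*k^2 + k - 42)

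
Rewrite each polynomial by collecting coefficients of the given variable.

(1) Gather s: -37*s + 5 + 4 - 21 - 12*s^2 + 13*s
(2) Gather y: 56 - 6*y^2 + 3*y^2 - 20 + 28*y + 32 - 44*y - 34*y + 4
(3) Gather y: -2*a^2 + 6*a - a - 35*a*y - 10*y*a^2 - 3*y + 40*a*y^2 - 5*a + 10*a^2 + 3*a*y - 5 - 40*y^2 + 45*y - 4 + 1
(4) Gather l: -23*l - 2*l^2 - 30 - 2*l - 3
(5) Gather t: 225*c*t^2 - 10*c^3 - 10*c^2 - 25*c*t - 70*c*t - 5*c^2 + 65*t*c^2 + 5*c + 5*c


(1) = -12*s^2 - 24*s - 12
(2) = -3*y^2 - 50*y + 72
(3) = 8*a^2 + y^2*(40*a - 40) + y*(-10*a^2 - 32*a + 42) - 8
(4) = -2*l^2 - 25*l - 33
(5) = -10*c^3 - 15*c^2 + 225*c*t^2 + 10*c + t*(65*c^2 - 95*c)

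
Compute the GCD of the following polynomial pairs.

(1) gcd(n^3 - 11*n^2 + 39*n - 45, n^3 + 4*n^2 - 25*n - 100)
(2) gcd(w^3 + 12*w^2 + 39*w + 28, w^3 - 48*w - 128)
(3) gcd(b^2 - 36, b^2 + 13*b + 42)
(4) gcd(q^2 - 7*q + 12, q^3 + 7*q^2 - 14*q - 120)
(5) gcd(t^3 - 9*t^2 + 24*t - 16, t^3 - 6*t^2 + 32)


(1) = n - 5
(2) = gcd((w + 1)*(w + 4)*(w + 7), (w - 8)*(w + 4)^2) = w + 4
(3) = gcd((b - 6)*(b + 6), (b + 6)*(b + 7)) = b + 6
(4) = gcd((q - 4)*(q - 3), (q - 4)*(q + 5)*(q + 6)) = q - 4
(5) = gcd((t - 4)^2*(t - 1), (t - 4)^2*(t + 2)) = t^2 - 8*t + 16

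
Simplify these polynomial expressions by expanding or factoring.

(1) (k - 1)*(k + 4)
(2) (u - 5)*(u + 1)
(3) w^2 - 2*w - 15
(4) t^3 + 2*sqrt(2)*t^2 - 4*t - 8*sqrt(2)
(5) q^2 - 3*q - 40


(1) = k^2 + 3*k - 4
(2) = u^2 - 4*u - 5
(3) = (w - 5)*(w + 3)
(4) = (t - 2)*(t + 2)*(t + 2*sqrt(2))
(5) = (q - 8)*(q + 5)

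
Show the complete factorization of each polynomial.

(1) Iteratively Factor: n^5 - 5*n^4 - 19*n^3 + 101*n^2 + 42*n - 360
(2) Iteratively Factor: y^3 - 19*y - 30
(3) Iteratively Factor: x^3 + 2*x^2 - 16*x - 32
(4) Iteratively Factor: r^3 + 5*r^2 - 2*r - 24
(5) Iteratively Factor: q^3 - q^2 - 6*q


(1) = (n + 4)*(n^4 - 9*n^3 + 17*n^2 + 33*n - 90) = (n - 3)*(n + 4)*(n^3 - 6*n^2 - n + 30) = (n - 5)*(n - 3)*(n + 4)*(n^2 - n - 6) = (n - 5)*(n - 3)*(n + 2)*(n + 4)*(n - 3)
(2) = (y + 3)*(y^2 - 3*y - 10) = (y + 2)*(y + 3)*(y - 5)
(3) = (x + 2)*(x^2 - 16) = (x + 2)*(x + 4)*(x - 4)
(4) = (r + 3)*(r^2 + 2*r - 8) = (r + 3)*(r + 4)*(r - 2)
(5) = (q)*(q^2 - q - 6) = q*(q + 2)*(q - 3)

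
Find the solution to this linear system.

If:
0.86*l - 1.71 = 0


Then:
l = 1.99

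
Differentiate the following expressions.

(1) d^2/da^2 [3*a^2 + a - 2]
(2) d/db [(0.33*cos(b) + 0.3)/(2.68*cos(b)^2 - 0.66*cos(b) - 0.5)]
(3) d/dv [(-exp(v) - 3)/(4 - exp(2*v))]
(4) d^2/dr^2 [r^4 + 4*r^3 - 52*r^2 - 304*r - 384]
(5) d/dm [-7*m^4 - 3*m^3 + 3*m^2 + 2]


(1) = 6
(2) = (0.8844*cos(b)^2 + 1.608*cos(b) - 0.033)*sin(b)/(7.1824*cos(b)^4 - 3.5376*cos(b)^3 - 2.2444*cos(b)^2 + 0.66*cos(b) + 0.25)
(3) = (-2*(exp(v) + 3)*exp(v) + exp(2*v) - 4)*exp(v)/(exp(2*v) - 4)^2
(4) = 12*r^2 + 24*r - 104
(5) = m*(-28*m^2 - 9*m + 6)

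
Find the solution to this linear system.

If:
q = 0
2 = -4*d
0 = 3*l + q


Then:
d = -1/2
l = 0
q = 0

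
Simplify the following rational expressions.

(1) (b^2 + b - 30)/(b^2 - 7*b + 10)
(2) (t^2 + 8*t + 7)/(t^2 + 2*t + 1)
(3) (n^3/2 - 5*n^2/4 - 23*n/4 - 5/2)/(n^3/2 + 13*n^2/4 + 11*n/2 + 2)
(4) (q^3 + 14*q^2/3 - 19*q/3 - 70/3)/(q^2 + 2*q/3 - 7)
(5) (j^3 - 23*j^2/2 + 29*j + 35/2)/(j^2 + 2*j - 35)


(1) = (b + 6)/(b - 2)
(2) = (t + 7)/(t + 1)
(3) = (n - 5)/(n + 4)
(4) = (q^2 + 7*q + 10)/(q + 3)
(5) = (2*j^2 - 13*j - 7)/(2*j + 14)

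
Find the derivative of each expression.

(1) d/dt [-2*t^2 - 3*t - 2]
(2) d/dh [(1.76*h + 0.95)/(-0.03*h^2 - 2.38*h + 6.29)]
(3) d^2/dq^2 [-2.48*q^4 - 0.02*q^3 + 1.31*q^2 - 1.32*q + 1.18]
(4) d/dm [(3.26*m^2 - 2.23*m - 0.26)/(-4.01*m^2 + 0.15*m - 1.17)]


(1) = -4*t - 3
(2) = (0.0528*h^2 + 0.057*h + 13.3314)/(0.0009*h^4 + 0.1428*h^3 + 5.287*h^2 - 29.9404*h + 39.5641)
(3) = -29.76*q^2 - 0.12*q + 2.62
(4) = (-8.4533*m^2 - 9.7136*m + 2.6481)/(16.0801*m^4 - 1.203*m^3 + 9.4059*m^2 - 0.351*m + 1.3689)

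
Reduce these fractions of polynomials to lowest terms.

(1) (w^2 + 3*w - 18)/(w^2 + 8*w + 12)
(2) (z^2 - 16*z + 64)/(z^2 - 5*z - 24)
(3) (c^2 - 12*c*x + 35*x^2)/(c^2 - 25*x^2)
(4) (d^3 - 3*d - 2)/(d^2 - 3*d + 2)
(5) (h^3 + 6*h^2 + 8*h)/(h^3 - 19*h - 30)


(1) = (w - 3)/(w + 2)
(2) = (z - 8)/(z + 3)
(3) = (c - 7*x)/(c + 5*x)
(4) = (d^2 + 2*d + 1)/(d - 1)
(5) = (h^2 + 4*h)/(h^2 - 2*h - 15)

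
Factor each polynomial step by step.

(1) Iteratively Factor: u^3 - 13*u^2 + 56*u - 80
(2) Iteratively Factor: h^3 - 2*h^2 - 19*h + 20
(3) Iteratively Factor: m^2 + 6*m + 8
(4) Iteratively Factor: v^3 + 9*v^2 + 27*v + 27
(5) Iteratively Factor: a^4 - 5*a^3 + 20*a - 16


(1) = (u - 4)*(u^2 - 9*u + 20) = (u - 4)^2*(u - 5)
(2) = (h - 1)*(h^2 - h - 20) = (h - 1)*(h + 4)*(h - 5)
(3) = (m + 2)*(m + 4)
(4) = (v + 3)*(v^2 + 6*v + 9) = (v + 3)^2*(v + 3)
(5) = (a - 4)*(a^3 - a^2 - 4*a + 4) = (a - 4)*(a + 2)*(a^2 - 3*a + 2) = (a - 4)*(a - 2)*(a + 2)*(a - 1)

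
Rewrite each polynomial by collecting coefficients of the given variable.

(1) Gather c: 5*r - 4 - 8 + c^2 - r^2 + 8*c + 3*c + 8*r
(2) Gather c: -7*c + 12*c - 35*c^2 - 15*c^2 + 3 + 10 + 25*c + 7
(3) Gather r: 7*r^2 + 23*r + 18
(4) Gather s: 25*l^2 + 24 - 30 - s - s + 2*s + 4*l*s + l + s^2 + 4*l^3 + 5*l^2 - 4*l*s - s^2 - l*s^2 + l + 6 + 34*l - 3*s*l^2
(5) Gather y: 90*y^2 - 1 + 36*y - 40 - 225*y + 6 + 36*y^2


(1) = c^2 + 11*c - r^2 + 13*r - 12
(2) = -50*c^2 + 30*c + 20
(3) = 7*r^2 + 23*r + 18
(4) = 4*l^3 - 3*l^2*s + 30*l^2 - l*s^2 + 36*l
(5) = 126*y^2 - 189*y - 35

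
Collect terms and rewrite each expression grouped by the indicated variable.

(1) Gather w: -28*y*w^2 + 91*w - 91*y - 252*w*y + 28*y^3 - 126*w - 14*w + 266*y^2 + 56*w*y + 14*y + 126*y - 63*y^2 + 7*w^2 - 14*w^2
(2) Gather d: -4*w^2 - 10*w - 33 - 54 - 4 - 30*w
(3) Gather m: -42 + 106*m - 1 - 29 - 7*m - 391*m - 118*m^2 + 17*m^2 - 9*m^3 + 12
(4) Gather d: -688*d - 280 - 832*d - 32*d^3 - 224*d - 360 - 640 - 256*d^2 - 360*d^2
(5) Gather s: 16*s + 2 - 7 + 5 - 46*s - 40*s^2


(1) = w^2*(-28*y - 7) + w*(-196*y - 49) + 28*y^3 + 203*y^2 + 49*y
(2) = -4*w^2 - 40*w - 91
(3) = -9*m^3 - 101*m^2 - 292*m - 60
(4) = -32*d^3 - 616*d^2 - 1744*d - 1280
(5) = -40*s^2 - 30*s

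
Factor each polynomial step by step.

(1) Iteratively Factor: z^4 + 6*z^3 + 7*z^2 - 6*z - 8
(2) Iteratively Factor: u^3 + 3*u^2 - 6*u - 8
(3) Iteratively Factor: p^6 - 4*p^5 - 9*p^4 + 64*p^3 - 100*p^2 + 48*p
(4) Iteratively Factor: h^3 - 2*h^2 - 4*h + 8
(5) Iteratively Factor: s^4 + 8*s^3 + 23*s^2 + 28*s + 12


(1) = (z + 4)*(z^3 + 2*z^2 - z - 2) = (z + 1)*(z + 4)*(z^2 + z - 2) = (z - 1)*(z + 1)*(z + 4)*(z + 2)
(2) = (u + 4)*(u^2 - u - 2) = (u + 1)*(u + 4)*(u - 2)
(3) = (p - 1)*(p^5 - 3*p^4 - 12*p^3 + 52*p^2 - 48*p) = (p - 1)*(p + 4)*(p^4 - 7*p^3 + 16*p^2 - 12*p) = (p - 3)*(p - 1)*(p + 4)*(p^3 - 4*p^2 + 4*p) = p*(p - 3)*(p - 1)*(p + 4)*(p^2 - 4*p + 4) = p*(p - 3)*(p - 2)*(p - 1)*(p + 4)*(p - 2)
(4) = (h + 2)*(h^2 - 4*h + 4) = (h - 2)*(h + 2)*(h - 2)
(5) = (s + 3)*(s^3 + 5*s^2 + 8*s + 4) = (s + 2)*(s + 3)*(s^2 + 3*s + 2) = (s + 2)^2*(s + 3)*(s + 1)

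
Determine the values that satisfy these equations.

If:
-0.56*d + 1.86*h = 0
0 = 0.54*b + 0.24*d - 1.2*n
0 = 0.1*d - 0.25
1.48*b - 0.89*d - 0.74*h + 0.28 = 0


Then:
b = 1.69
d = 2.50
h = 0.75
n = 1.26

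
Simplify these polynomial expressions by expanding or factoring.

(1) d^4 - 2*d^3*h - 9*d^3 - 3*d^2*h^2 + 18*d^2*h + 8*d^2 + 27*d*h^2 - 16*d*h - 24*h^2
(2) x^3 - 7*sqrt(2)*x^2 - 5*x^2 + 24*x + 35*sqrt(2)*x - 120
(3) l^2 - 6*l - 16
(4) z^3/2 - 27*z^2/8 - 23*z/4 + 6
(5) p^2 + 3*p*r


(1) = (d - 8)*(d - 1)*(d - 3*h)*(d + h)
(2) = (x - 5)*(x - 4*sqrt(2))*(x - 3*sqrt(2))
(3) = (l - 8)*(l + 2)
(4) = (z/2 + 1)*(z - 8)*(z - 3/4)
(5) = p*(p + 3*r)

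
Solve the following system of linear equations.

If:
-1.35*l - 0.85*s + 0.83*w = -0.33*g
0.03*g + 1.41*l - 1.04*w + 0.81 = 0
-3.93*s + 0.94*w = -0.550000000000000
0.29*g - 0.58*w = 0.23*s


Then:
g = -3.55
l = -1.73
s = -0.26
w = -1.67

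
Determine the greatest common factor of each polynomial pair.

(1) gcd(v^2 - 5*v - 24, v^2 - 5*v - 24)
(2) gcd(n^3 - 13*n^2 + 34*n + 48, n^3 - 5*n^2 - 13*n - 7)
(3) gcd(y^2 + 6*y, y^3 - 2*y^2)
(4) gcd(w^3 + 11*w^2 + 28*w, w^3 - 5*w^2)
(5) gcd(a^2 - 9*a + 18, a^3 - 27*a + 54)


(1) = v^2 - 5*v - 24
(2) = n + 1
(3) = y
(4) = w
(5) = a - 3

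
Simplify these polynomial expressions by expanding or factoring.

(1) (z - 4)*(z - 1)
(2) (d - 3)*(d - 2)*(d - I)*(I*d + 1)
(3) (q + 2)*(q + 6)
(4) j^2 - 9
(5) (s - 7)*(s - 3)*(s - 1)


(1) = z^2 - 5*z + 4
(2) = I*d^4 + 2*d^3 - 5*I*d^3 - 10*d^2 + 5*I*d^2 + 12*d + 5*I*d - 6*I
(3) = q^2 + 8*q + 12
(4) = (j - 3)*(j + 3)
(5) = s^3 - 11*s^2 + 31*s - 21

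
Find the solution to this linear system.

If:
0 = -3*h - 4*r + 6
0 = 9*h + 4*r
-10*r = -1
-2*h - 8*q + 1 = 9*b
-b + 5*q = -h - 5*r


Then:
No Solution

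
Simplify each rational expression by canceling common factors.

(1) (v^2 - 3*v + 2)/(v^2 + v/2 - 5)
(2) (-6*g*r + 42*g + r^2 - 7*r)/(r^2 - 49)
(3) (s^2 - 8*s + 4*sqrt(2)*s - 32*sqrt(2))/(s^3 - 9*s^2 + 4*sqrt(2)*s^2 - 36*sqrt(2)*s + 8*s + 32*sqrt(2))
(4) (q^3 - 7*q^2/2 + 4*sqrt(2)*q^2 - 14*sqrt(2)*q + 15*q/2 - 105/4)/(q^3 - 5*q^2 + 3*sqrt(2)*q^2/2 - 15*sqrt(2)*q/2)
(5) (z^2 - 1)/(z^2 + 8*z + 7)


(1) = (2*v - 2)/(2*v + 5)
(2) = (-6*g + r)/(r + 7)
(3) = 1/(s - 1)
(4) = (8*q^2 + q*(-28 + 20*sqrt(2)) - 70*sqrt(2))/(8*q^2 - 40*q)
(5) = (z - 1)/(z + 7)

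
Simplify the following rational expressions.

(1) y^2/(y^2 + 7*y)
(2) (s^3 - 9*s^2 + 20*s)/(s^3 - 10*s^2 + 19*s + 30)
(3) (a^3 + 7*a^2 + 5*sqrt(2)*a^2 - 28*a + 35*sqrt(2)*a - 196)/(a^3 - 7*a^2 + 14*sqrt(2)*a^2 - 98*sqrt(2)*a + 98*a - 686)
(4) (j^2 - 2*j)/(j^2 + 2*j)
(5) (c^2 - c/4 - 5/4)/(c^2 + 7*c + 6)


(1) = y/(y + 7)
(2) = (s^2 - 4*s)/(s^2 - 5*s - 6)
(3) = (a^2 + a*(7 - 2*sqrt(2)) - 14*sqrt(2))/(a^2 + a*(-7 + 7*sqrt(2)) - 49*sqrt(2))
(4) = (j - 2)/(j + 2)
(5) = (4*c - 5)/(4*c + 24)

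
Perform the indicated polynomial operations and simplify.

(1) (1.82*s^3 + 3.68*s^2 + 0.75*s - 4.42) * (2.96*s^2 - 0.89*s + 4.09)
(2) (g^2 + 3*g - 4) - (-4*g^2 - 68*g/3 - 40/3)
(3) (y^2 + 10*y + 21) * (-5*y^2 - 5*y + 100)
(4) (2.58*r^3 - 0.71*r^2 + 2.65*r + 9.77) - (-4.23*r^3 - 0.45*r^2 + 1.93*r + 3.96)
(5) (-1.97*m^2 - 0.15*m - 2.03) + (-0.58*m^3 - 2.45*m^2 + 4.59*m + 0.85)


(1) = 5.3872*s^5 + 9.273*s^4 + 6.3886*s^3 + 1.3005*s^2 + 7.0013*s - 18.0778
(2) = 5*g^2 + 77*g/3 + 28/3
(3) = -5*y^4 - 55*y^3 - 55*y^2 + 895*y + 2100
(4) = 6.81*r^3 - 0.26*r^2 + 0.72*r + 5.81
(5) = -0.58*m^3 - 4.42*m^2 + 4.44*m - 1.18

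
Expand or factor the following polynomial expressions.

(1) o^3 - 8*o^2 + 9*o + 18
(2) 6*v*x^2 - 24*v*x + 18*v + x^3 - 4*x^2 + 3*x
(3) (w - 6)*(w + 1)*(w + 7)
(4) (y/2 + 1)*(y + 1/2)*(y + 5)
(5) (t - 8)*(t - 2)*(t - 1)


(1) = (o - 6)*(o - 3)*(o + 1)
(2) = (6*v + x)*(x - 3)*(x - 1)
(3) = w^3 + 2*w^2 - 41*w - 42
(4) = y^3/2 + 15*y^2/4 + 27*y/4 + 5/2
(5) = t^3 - 11*t^2 + 26*t - 16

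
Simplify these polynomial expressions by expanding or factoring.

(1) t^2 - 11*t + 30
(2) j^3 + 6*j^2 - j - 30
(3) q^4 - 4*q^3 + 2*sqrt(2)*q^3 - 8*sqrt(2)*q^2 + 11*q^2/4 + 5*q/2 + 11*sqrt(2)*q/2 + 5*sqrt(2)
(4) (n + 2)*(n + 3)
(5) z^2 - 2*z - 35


(1) = (t - 6)*(t - 5)
(2) = (j - 2)*(j + 3)*(j + 5)
(3) = (q - 5/2)*(q - 2)*(q + 1/2)*(q + 2*sqrt(2))
(4) = n^2 + 5*n + 6
(5) = (z - 7)*(z + 5)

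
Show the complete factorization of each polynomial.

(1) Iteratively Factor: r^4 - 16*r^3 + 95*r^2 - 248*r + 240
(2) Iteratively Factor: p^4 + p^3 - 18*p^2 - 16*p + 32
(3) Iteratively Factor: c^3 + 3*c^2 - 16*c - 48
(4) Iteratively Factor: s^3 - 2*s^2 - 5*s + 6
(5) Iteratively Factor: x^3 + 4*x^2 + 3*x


(1) = (r - 3)*(r^3 - 13*r^2 + 56*r - 80) = (r - 5)*(r - 3)*(r^2 - 8*r + 16) = (r - 5)*(r - 4)*(r - 3)*(r - 4)
(2) = (p - 1)*(p^3 + 2*p^2 - 16*p - 32) = (p - 4)*(p - 1)*(p^2 + 6*p + 8) = (p - 4)*(p - 1)*(p + 4)*(p + 2)
(3) = (c + 4)*(c^2 - c - 12) = (c + 3)*(c + 4)*(c - 4)
(4) = (s - 3)*(s^2 + s - 2) = (s - 3)*(s - 1)*(s + 2)
(5) = (x + 1)*(x^2 + 3*x) = (x + 1)*(x + 3)*(x)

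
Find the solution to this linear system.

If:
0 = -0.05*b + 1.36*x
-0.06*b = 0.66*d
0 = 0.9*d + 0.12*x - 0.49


Then:
b = -6.33
d = 0.58
x = -0.23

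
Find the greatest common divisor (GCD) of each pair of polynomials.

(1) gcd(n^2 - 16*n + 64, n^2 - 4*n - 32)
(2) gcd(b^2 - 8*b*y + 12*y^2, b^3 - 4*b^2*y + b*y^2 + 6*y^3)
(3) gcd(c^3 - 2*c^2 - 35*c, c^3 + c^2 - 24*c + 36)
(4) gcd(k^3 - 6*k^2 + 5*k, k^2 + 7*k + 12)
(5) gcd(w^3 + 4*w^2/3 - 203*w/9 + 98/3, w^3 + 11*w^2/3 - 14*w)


(1) = n - 8
(2) = -b + 2*y
(3) = gcd(c*(c - 7)*(c + 5), (c - 3)*(c - 2)*(c + 6)) = 1
(4) = gcd(k*(k - 5)*(k - 1), (k + 3)*(k + 4)) = 1
(5) = w^2 + 11*w/3 - 14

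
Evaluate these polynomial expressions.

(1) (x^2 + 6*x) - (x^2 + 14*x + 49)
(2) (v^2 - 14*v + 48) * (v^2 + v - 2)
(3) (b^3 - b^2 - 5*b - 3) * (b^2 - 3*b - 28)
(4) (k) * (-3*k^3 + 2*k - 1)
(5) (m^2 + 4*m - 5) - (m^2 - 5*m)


(1) = -8*x - 49
(2) = v^4 - 13*v^3 + 32*v^2 + 76*v - 96
(3) = b^5 - 4*b^4 - 30*b^3 + 40*b^2 + 149*b + 84
(4) = -3*k^4 + 2*k^2 - k
(5) = 9*m - 5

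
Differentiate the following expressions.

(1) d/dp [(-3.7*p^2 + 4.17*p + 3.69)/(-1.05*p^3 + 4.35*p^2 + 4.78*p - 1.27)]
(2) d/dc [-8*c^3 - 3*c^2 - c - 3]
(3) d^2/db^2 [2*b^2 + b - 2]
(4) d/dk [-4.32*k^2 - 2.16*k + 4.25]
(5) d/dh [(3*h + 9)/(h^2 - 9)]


(1) = (-3.885*p^4 + 8.757*p^3 - 24.202*p^2 - 22.705*p - 22.9341)/(1.1025*p^6 - 9.135*p^5 + 8.8845*p^4 + 44.253*p^3 + 11.7994*p^2 - 12.1412*p + 1.6129)
(2) = -24*c^2 - 6*c - 1
(3) = 4
(4) = -8.64*k - 2.16
(5) = -3/(h^2 - 6*h + 9)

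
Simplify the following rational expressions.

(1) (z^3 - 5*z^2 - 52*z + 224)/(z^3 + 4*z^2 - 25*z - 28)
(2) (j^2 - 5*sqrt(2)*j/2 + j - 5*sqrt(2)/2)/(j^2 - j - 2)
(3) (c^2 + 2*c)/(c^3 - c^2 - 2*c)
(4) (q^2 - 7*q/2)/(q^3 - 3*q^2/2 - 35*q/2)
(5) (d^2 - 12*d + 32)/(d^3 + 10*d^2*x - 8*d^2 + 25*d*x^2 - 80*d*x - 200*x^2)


(1) = (z - 8)/(z + 1)
(2) = (2*j - 5*sqrt(2))/(2*j - 4)
(3) = (c + 2)/(c^2 - c - 2)
(4) = (2*q - 7)/(2*q^2 - 3*q - 35)
(5) = (d - 4)/(d^2 + 10*d*x + 25*x^2)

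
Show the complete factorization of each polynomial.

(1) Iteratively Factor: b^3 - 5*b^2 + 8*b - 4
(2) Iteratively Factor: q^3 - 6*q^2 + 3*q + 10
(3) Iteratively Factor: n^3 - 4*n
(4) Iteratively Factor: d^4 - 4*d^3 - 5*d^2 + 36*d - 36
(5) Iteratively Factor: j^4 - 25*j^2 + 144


(1) = (b - 2)*(b^2 - 3*b + 2) = (b - 2)^2*(b - 1)
(2) = (q - 5)*(q^2 - q - 2) = (q - 5)*(q + 1)*(q - 2)
(3) = (n + 2)*(n^2 - 2*n) = n*(n + 2)*(n - 2)
(4) = (d - 3)*(d^3 - d^2 - 8*d + 12) = (d - 3)*(d - 2)*(d^2 + d - 6) = (d - 3)*(d - 2)^2*(d + 3)
(5) = (j + 3)*(j^3 - 3*j^2 - 16*j + 48) = (j + 3)*(j + 4)*(j^2 - 7*j + 12) = (j - 3)*(j + 3)*(j + 4)*(j - 4)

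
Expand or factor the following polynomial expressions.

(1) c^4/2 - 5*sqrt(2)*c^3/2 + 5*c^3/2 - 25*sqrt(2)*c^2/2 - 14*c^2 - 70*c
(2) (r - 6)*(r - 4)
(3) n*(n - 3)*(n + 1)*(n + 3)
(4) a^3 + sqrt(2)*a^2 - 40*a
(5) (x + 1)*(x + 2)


(1) = c*(c/2 + sqrt(2))*(c + 5)*(c - 7*sqrt(2))
(2) = r^2 - 10*r + 24
(3) = n^4 + n^3 - 9*n^2 - 9*n
(4) = a*(a - 4*sqrt(2))*(a + 5*sqrt(2))
(5) = x^2 + 3*x + 2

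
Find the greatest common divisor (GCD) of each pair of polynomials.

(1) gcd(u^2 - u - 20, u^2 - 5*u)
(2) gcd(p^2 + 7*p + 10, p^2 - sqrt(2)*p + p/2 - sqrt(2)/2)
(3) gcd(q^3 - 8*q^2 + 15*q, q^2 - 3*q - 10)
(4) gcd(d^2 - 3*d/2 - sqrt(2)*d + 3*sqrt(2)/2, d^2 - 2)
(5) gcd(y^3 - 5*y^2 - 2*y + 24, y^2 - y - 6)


(1) = gcd((u - 5)*(u + 4), u*(u - 5)) = u - 5
(2) = 1
(3) = q - 5
(4) = gcd((d - 3/2)*(d - sqrt(2)), (d - sqrt(2))*(d + sqrt(2))) = d - sqrt(2)
(5) = gcd((y - 4)*(y - 3)*(y + 2), (y - 3)*(y + 2)) = y^2 - y - 6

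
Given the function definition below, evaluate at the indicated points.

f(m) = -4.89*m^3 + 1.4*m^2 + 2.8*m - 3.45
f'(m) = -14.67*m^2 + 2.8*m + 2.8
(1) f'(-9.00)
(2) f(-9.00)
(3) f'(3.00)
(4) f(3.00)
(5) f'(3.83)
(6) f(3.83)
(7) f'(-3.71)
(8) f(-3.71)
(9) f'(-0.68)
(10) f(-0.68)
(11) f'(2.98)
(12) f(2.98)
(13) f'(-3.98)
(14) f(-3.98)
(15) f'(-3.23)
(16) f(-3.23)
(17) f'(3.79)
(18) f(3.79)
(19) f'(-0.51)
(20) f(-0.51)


(1) = -1210.67
(2) = 3649.56
(3) = -120.83
(4) = -114.48
(5) = -201.67
(6) = -246.92
(7) = -209.51
(8) = 255.14
(9) = -5.89
(10) = -3.17
(11) = -119.13
(12) = -112.08
(13) = -240.72
(14) = 315.87
(15) = -159.29
(16) = 166.90
(17) = -197.31
(18) = -238.94
(19) = -2.44
(20) = -3.87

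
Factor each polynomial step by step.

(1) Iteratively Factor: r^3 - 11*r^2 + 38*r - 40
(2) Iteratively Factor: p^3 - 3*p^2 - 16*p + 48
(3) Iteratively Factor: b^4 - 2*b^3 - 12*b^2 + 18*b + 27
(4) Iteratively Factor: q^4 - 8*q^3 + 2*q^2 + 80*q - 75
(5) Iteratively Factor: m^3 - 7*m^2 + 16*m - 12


(1) = (r - 4)*(r^2 - 7*r + 10) = (r - 5)*(r - 4)*(r - 2)
(2) = (p - 4)*(p^2 + p - 12) = (p - 4)*(p - 3)*(p + 4)
(3) = (b + 3)*(b^3 - 5*b^2 + 3*b + 9) = (b - 3)*(b + 3)*(b^2 - 2*b - 3) = (b - 3)^2*(b + 3)*(b + 1)
(4) = (q - 1)*(q^3 - 7*q^2 - 5*q + 75) = (q - 1)*(q + 3)*(q^2 - 10*q + 25) = (q - 5)*(q - 1)*(q + 3)*(q - 5)
(5) = (m - 3)*(m^2 - 4*m + 4) = (m - 3)*(m - 2)*(m - 2)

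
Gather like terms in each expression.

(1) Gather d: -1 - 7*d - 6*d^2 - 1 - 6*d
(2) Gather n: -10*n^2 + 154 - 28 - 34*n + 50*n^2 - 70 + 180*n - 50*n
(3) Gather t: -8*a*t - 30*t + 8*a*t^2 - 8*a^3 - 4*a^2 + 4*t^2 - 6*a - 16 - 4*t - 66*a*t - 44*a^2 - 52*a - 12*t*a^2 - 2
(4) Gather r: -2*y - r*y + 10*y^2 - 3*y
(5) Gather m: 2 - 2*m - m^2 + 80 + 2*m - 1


(1) = -6*d^2 - 13*d - 2
(2) = 40*n^2 + 96*n + 56
(3) = -8*a^3 - 48*a^2 - 58*a + t^2*(8*a + 4) + t*(-12*a^2 - 74*a - 34) - 18
(4) = -r*y + 10*y^2 - 5*y
(5) = 81 - m^2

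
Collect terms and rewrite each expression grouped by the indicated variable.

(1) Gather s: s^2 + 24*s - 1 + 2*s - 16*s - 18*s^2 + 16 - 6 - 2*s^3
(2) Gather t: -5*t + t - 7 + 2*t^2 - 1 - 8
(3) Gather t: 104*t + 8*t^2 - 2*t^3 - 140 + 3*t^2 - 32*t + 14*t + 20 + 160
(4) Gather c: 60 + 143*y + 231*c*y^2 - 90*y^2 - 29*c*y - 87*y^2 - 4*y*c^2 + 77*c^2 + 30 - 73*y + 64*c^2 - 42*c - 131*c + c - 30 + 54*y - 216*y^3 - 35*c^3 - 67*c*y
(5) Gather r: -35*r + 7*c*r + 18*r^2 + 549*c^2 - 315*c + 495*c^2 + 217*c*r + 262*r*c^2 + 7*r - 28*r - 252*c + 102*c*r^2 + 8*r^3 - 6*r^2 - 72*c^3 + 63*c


(1) = -2*s^3 - 17*s^2 + 10*s + 9
(2) = 2*t^2 - 4*t - 16
(3) = -2*t^3 + 11*t^2 + 86*t + 40
(4) = -35*c^3 + c^2*(141 - 4*y) + c*(231*y^2 - 96*y - 172) - 216*y^3 - 177*y^2 + 124*y + 60
(5) = -72*c^3 + 1044*c^2 - 504*c + 8*r^3 + r^2*(102*c + 12) + r*(262*c^2 + 224*c - 56)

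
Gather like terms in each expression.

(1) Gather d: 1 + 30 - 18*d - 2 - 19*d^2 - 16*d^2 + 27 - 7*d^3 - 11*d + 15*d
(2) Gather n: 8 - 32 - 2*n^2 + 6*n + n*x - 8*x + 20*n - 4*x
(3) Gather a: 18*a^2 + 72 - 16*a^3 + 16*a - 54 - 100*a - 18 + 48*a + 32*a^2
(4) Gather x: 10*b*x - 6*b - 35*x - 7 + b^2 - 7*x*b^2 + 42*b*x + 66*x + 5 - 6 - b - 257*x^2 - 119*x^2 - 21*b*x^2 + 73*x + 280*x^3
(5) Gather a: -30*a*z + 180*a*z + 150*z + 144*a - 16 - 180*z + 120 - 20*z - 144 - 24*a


(1) = -7*d^3 - 35*d^2 - 14*d + 56
(2) = -2*n^2 + n*(x + 26) - 12*x - 24
(3) = -16*a^3 + 50*a^2 - 36*a
(4) = b^2 - 7*b + 280*x^3 + x^2*(-21*b - 376) + x*(-7*b^2 + 52*b + 104) - 8
(5) = a*(150*z + 120) - 50*z - 40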